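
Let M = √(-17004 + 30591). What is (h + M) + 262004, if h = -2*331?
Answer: 261342 + √13587 ≈ 2.6146e+5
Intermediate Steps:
h = -662
M = √13587 ≈ 116.56
(h + M) + 262004 = (-662 + √13587) + 262004 = 261342 + √13587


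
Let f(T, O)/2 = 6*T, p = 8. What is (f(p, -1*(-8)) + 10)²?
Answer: 11236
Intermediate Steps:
f(T, O) = 12*T (f(T, O) = 2*(6*T) = 12*T)
(f(p, -1*(-8)) + 10)² = (12*8 + 10)² = (96 + 10)² = 106² = 11236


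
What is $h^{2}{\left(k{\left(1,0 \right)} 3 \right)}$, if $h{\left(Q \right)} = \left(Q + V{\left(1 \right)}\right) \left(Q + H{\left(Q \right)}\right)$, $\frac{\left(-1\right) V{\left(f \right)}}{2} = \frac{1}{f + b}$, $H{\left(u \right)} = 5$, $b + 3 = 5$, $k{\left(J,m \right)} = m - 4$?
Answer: $\frac{70756}{9} \approx 7861.8$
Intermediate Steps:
$k{\left(J,m \right)} = -4 + m$
$b = 2$ ($b = -3 + 5 = 2$)
$V{\left(f \right)} = - \frac{2}{2 + f}$ ($V{\left(f \right)} = - \frac{2}{f + 2} = - \frac{2}{2 + f}$)
$h{\left(Q \right)} = \left(5 + Q\right) \left(- \frac{2}{3} + Q\right)$ ($h{\left(Q \right)} = \left(Q - \frac{2}{2 + 1}\right) \left(Q + 5\right) = \left(Q - \frac{2}{3}\right) \left(5 + Q\right) = \left(- \frac{2}{3} + Q\right) \left(5 + Q\right) = \left(5 + Q\right) \left(- \frac{2}{3} + Q\right)$)
$h^{2}{\left(k{\left(1,0 \right)} 3 \right)} = \left(- \frac{10}{3} + \left(\left(-4 + 0\right) 3\right)^{2} + \frac{13 \left(-4 + 0\right) 3}{3}\right)^{2} = \left(- \frac{10}{3} + \left(\left(-4\right) 3\right)^{2} + \frac{13 \left(\left(-4\right) 3\right)}{3}\right)^{2} = \left(- \frac{10}{3} + \left(-12\right)^{2} + \frac{13}{3} \left(-12\right)\right)^{2} = \left(- \frac{10}{3} + 144 - 52\right)^{2} = \left(\frac{266}{3}\right)^{2} = \frac{70756}{9}$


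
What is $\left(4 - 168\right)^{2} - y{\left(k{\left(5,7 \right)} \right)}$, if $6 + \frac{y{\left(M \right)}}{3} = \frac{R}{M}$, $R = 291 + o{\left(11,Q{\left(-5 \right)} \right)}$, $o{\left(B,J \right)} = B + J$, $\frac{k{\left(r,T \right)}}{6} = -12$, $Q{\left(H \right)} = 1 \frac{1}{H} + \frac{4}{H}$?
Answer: $\frac{646237}{24} \approx 26927.0$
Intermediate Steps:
$Q{\left(H \right)} = \frac{5}{H}$ ($Q{\left(H \right)} = \frac{1}{H} + \frac{4}{H} = \frac{5}{H}$)
$k{\left(r,T \right)} = -72$ ($k{\left(r,T \right)} = 6 \left(-12\right) = -72$)
$R = 301$ ($R = 291 + \left(11 + \frac{5}{-5}\right) = 291 + \left(11 + 5 \left(- \frac{1}{5}\right)\right) = 291 + \left(11 - 1\right) = 291 + 10 = 301$)
$y{\left(M \right)} = -18 + \frac{903}{M}$ ($y{\left(M \right)} = -18 + 3 \frac{301}{M} = -18 + \frac{903}{M}$)
$\left(4 - 168\right)^{2} - y{\left(k{\left(5,7 \right)} \right)} = \left(4 - 168\right)^{2} - \left(-18 + \frac{903}{-72}\right) = \left(-164\right)^{2} - \left(-18 + 903 \left(- \frac{1}{72}\right)\right) = 26896 - \left(-18 - \frac{301}{24}\right) = 26896 - - \frac{733}{24} = 26896 + \frac{733}{24} = \frac{646237}{24}$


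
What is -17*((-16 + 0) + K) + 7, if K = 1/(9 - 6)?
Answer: 820/3 ≈ 273.33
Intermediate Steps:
K = ⅓ (K = 1/3 = ⅓ ≈ 0.33333)
-17*((-16 + 0) + K) + 7 = -17*((-16 + 0) + ⅓) + 7 = -17*(-16 + ⅓) + 7 = -17*(-47/3) + 7 = 799/3 + 7 = 820/3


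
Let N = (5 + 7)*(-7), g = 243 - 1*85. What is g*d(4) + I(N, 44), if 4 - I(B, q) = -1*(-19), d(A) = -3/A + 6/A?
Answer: 207/2 ≈ 103.50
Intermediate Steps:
g = 158 (g = 243 - 85 = 158)
d(A) = 3/A
N = -84 (N = 12*(-7) = -84)
I(B, q) = -15 (I(B, q) = 4 - (-1)*(-19) = 4 - 1*19 = 4 - 19 = -15)
g*d(4) + I(N, 44) = 158*(3/4) - 15 = 158*(3*(¼)) - 15 = 158*(¾) - 15 = 237/2 - 15 = 207/2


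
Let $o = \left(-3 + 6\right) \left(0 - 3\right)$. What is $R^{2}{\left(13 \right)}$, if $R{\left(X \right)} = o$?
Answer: $81$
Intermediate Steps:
$o = -9$ ($o = 3 \left(-3\right) = -9$)
$R{\left(X \right)} = -9$
$R^{2}{\left(13 \right)} = \left(-9\right)^{2} = 81$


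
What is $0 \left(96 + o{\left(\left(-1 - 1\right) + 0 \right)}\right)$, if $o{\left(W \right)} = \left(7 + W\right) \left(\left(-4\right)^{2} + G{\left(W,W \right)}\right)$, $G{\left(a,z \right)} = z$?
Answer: $0$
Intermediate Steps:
$o{\left(W \right)} = \left(7 + W\right) \left(16 + W\right)$ ($o{\left(W \right)} = \left(7 + W\right) \left(\left(-4\right)^{2} + W\right) = \left(7 + W\right) \left(16 + W\right)$)
$0 \left(96 + o{\left(\left(-1 - 1\right) + 0 \right)}\right) = 0 \left(96 + \left(112 + \left(\left(-1 - 1\right) + 0\right)^{2} + 23 \left(\left(-1 - 1\right) + 0\right)\right)\right) = 0 \left(96 + \left(112 + \left(-2 + 0\right)^{2} + 23 \left(-2 + 0\right)\right)\right) = 0 \left(96 + \left(112 + \left(-2\right)^{2} + 23 \left(-2\right)\right)\right) = 0 \left(96 + \left(112 + 4 - 46\right)\right) = 0 \left(96 + 70\right) = 0 \cdot 166 = 0$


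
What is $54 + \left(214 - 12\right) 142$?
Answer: $28738$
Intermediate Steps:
$54 + \left(214 - 12\right) 142 = 54 + 202 \cdot 142 = 54 + 28684 = 28738$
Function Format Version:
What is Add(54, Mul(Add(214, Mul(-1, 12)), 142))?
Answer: 28738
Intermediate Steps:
Add(54, Mul(Add(214, Mul(-1, 12)), 142)) = Add(54, Mul(Add(214, -12), 142)) = Add(54, Mul(202, 142)) = Add(54, 28684) = 28738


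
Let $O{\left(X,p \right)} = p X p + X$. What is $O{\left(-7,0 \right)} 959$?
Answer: $-6713$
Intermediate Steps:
$O{\left(X,p \right)} = X + X p^{2}$ ($O{\left(X,p \right)} = X p p + X = X p^{2} + X = X + X p^{2}$)
$O{\left(-7,0 \right)} 959 = - 7 \left(1 + 0^{2}\right) 959 = - 7 \left(1 + 0\right) 959 = \left(-7\right) 1 \cdot 959 = \left(-7\right) 959 = -6713$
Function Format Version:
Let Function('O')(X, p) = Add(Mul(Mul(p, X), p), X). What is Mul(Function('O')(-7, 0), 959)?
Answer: -6713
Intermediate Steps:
Function('O')(X, p) = Add(X, Mul(X, Pow(p, 2))) (Function('O')(X, p) = Add(Mul(Mul(X, p), p), X) = Add(Mul(X, Pow(p, 2)), X) = Add(X, Mul(X, Pow(p, 2))))
Mul(Function('O')(-7, 0), 959) = Mul(Mul(-7, Add(1, Pow(0, 2))), 959) = Mul(Mul(-7, Add(1, 0)), 959) = Mul(Mul(-7, 1), 959) = Mul(-7, 959) = -6713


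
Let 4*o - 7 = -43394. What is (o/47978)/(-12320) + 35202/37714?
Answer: 41615845288499/44584658074880 ≈ 0.93341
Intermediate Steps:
o = -43387/4 (o = 7/4 + (¼)*(-43394) = 7/4 - 21697/2 = -43387/4 ≈ -10847.)
(o/47978)/(-12320) + 35202/37714 = -43387/4/47978/(-12320) + 35202/37714 = -43387/4*1/47978*(-1/12320) + 35202*(1/37714) = -43387/191912*(-1/12320) + 17601/18857 = 43387/2364355840 + 17601/18857 = 41615845288499/44584658074880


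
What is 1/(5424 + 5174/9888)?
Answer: 4944/26818843 ≈ 0.00018435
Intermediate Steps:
1/(5424 + 5174/9888) = 1/(5424 + 5174*(1/9888)) = 1/(5424 + 2587/4944) = 1/(26818843/4944) = 4944/26818843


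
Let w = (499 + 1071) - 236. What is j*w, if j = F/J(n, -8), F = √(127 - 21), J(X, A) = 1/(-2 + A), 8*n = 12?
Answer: -13340*√106 ≈ -1.3734e+5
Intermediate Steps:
n = 3/2 (n = (⅛)*12 = 3/2 ≈ 1.5000)
F = √106 ≈ 10.296
j = -10*√106 (j = √106/(1/(-2 - 8)) = √106/(1/(-10)) = √106/(-⅒) = √106*(-10) = -10*√106 ≈ -102.96)
w = 1334 (w = 1570 - 236 = 1334)
j*w = -10*√106*1334 = -13340*√106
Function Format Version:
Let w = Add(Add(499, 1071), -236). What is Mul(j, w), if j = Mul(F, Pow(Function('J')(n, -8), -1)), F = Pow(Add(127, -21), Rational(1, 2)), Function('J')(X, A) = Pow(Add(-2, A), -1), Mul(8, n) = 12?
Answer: Mul(-13340, Pow(106, Rational(1, 2))) ≈ -1.3734e+5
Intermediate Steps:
n = Rational(3, 2) (n = Mul(Rational(1, 8), 12) = Rational(3, 2) ≈ 1.5000)
F = Pow(106, Rational(1, 2)) ≈ 10.296
j = Mul(-10, Pow(106, Rational(1, 2))) (j = Mul(Pow(106, Rational(1, 2)), Pow(Pow(Add(-2, -8), -1), -1)) = Mul(Pow(106, Rational(1, 2)), Pow(Pow(-10, -1), -1)) = Mul(Pow(106, Rational(1, 2)), Pow(Rational(-1, 10), -1)) = Mul(Pow(106, Rational(1, 2)), -10) = Mul(-10, Pow(106, Rational(1, 2))) ≈ -102.96)
w = 1334 (w = Add(1570, -236) = 1334)
Mul(j, w) = Mul(Mul(-10, Pow(106, Rational(1, 2))), 1334) = Mul(-13340, Pow(106, Rational(1, 2)))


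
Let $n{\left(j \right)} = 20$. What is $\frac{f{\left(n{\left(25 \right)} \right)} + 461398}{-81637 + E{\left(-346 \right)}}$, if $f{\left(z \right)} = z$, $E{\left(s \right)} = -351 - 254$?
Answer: $- \frac{76903}{13707} \approx -5.6105$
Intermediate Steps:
$E{\left(s \right)} = -605$ ($E{\left(s \right)} = -351 - 254 = -605$)
$\frac{f{\left(n{\left(25 \right)} \right)} + 461398}{-81637 + E{\left(-346 \right)}} = \frac{20 + 461398}{-81637 - 605} = \frac{461418}{-82242} = 461418 \left(- \frac{1}{82242}\right) = - \frac{76903}{13707}$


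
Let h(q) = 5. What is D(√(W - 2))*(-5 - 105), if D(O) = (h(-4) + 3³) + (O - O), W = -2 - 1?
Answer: -3520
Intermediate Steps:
W = -3
D(O) = 32 (D(O) = (5 + 3³) + (O - O) = (5 + 27) + 0 = 32 + 0 = 32)
D(√(W - 2))*(-5 - 105) = 32*(-5 - 105) = 32*(-110) = -3520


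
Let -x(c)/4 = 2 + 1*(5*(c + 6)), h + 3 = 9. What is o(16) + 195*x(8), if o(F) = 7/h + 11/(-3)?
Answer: -112325/2 ≈ -56163.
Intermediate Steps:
h = 6 (h = -3 + 9 = 6)
o(F) = -5/2 (o(F) = 7/6 + 11/(-3) = 7*(⅙) + 11*(-⅓) = 7/6 - 11/3 = -5/2)
x(c) = -128 - 20*c (x(c) = -4*(2 + 1*(5*(c + 6))) = -4*(2 + 1*(5*(6 + c))) = -4*(2 + 1*(30 + 5*c)) = -4*(2 + (30 + 5*c)) = -4*(32 + 5*c) = -128 - 20*c)
o(16) + 195*x(8) = -5/2 + 195*(-128 - 20*8) = -5/2 + 195*(-128 - 160) = -5/2 + 195*(-288) = -5/2 - 56160 = -112325/2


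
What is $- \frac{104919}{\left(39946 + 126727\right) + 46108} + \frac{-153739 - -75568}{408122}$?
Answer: $- \frac{19817685223}{28946869094} \approx -0.68462$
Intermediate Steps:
$- \frac{104919}{\left(39946 + 126727\right) + 46108} + \frac{-153739 - -75568}{408122} = - \frac{104919}{166673 + 46108} + \left(-153739 + 75568\right) \frac{1}{408122} = - \frac{104919}{212781} - \frac{78171}{408122} = \left(-104919\right) \frac{1}{212781} - \frac{78171}{408122} = - \frac{34973}{70927} - \frac{78171}{408122} = - \frac{19817685223}{28946869094}$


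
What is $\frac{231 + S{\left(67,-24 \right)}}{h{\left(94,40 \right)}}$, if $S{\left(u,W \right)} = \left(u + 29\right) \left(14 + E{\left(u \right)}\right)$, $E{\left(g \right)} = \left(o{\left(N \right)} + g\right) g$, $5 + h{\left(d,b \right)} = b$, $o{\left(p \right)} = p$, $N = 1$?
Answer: $\frac{438951}{35} \approx 12541.0$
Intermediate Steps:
$h{\left(d,b \right)} = -5 + b$
$E{\left(g \right)} = g \left(1 + g\right)$ ($E{\left(g \right)} = \left(1 + g\right) g = g \left(1 + g\right)$)
$S{\left(u,W \right)} = \left(14 + u \left(1 + u\right)\right) \left(29 + u\right)$ ($S{\left(u,W \right)} = \left(u + 29\right) \left(14 + u \left(1 + u\right)\right) = \left(29 + u\right) \left(14 + u \left(1 + u\right)\right) = \left(14 + u \left(1 + u\right)\right) \left(29 + u\right)$)
$\frac{231 + S{\left(67,-24 \right)}}{h{\left(94,40 \right)}} = \frac{231 + \left(406 + 67^{3} + 30 \cdot 67^{2} + 43 \cdot 67\right)}{-5 + 40} = \frac{231 + \left(406 + 300763 + 30 \cdot 4489 + 2881\right)}{35} = \left(231 + \left(406 + 300763 + 134670 + 2881\right)\right) \frac{1}{35} = \left(231 + 438720\right) \frac{1}{35} = 438951 \cdot \frac{1}{35} = \frac{438951}{35}$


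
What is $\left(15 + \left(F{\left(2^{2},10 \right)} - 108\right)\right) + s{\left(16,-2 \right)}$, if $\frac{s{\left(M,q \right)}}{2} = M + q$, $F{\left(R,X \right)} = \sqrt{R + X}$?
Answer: $-65 + \sqrt{14} \approx -61.258$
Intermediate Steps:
$s{\left(M,q \right)} = 2 M + 2 q$ ($s{\left(M,q \right)} = 2 \left(M + q\right) = 2 M + 2 q$)
$\left(15 + \left(F{\left(2^{2},10 \right)} - 108\right)\right) + s{\left(16,-2 \right)} = \left(15 - \left(108 - \sqrt{2^{2} + 10}\right)\right) + \left(2 \cdot 16 + 2 \left(-2\right)\right) = \left(15 - \left(108 - \sqrt{4 + 10}\right)\right) + \left(32 - 4\right) = \left(15 - \left(108 - \sqrt{14}\right)\right) + 28 = \left(-93 + \sqrt{14}\right) + 28 = -65 + \sqrt{14}$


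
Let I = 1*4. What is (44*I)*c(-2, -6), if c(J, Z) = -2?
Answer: -352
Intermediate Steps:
I = 4
(44*I)*c(-2, -6) = (44*4)*(-2) = 176*(-2) = -352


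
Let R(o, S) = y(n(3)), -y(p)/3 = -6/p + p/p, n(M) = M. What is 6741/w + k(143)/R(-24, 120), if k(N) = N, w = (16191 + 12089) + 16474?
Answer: 2140015/44754 ≈ 47.817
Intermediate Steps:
w = 44754 (w = 28280 + 16474 = 44754)
y(p) = -3 + 18/p (y(p) = -3*(-6/p + p/p) = -3*(-6/p + 1) = -3*(1 - 6/p) = -3 + 18/p)
R(o, S) = 3 (R(o, S) = -3 + 18/3 = -3 + 18*(⅓) = -3 + 6 = 3)
6741/w + k(143)/R(-24, 120) = 6741/44754 + 143/3 = 6741*(1/44754) + 143*(⅓) = 2247/14918 + 143/3 = 2140015/44754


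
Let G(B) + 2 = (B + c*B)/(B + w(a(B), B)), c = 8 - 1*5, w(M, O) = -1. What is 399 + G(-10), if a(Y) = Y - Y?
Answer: 4407/11 ≈ 400.64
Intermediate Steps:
a(Y) = 0
c = 3 (c = 8 - 5 = 3)
G(B) = -2 + 4*B/(-1 + B) (G(B) = -2 + (B + 3*B)/(B - 1) = -2 + (4*B)/(-1 + B) = -2 + 4*B/(-1 + B))
399 + G(-10) = 399 + 2*(1 - 10)/(-1 - 10) = 399 + 2*(-9)/(-11) = 399 + 2*(-1/11)*(-9) = 399 + 18/11 = 4407/11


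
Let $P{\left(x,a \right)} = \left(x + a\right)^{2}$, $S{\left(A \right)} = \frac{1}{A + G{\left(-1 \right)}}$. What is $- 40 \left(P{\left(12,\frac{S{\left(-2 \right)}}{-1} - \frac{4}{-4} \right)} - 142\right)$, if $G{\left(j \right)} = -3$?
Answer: $- \frac{6448}{5} \approx -1289.6$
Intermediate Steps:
$S{\left(A \right)} = \frac{1}{-3 + A}$ ($S{\left(A \right)} = \frac{1}{A - 3} = \frac{1}{-3 + A}$)
$P{\left(x,a \right)} = \left(a + x\right)^{2}$
$- 40 \left(P{\left(12,\frac{S{\left(-2 \right)}}{-1} - \frac{4}{-4} \right)} - 142\right) = - 40 \left(\left(\left(\frac{1}{\left(-3 - 2\right) \left(-1\right)} - \frac{4}{-4}\right) + 12\right)^{2} - 142\right) = - 40 \left(\left(\left(\frac{1}{-5} \left(-1\right) - -1\right) + 12\right)^{2} - 142\right) = - 40 \left(\left(\left(\left(- \frac{1}{5}\right) \left(-1\right) + 1\right) + 12\right)^{2} - 142\right) = - 40 \left(\left(\left(\frac{1}{5} + 1\right) + 12\right)^{2} - 142\right) = - 40 \left(\left(\frac{6}{5} + 12\right)^{2} - 142\right) = - 40 \left(\left(\frac{66}{5}\right)^{2} - 142\right) = - 40 \left(\frac{4356}{25} - 142\right) = \left(-40\right) \frac{806}{25} = - \frac{6448}{5}$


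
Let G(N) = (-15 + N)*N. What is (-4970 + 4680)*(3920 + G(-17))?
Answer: -1294560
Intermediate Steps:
G(N) = N*(-15 + N)
(-4970 + 4680)*(3920 + G(-17)) = (-4970 + 4680)*(3920 - 17*(-15 - 17)) = -290*(3920 - 17*(-32)) = -290*(3920 + 544) = -290*4464 = -1294560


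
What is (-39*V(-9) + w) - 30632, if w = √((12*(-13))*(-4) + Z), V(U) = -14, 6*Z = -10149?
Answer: -30086 + I*√4270/2 ≈ -30086.0 + 32.673*I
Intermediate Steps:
Z = -3383/2 (Z = (⅙)*(-10149) = -3383/2 ≈ -1691.5)
w = I*√4270/2 (w = √((12*(-13))*(-4) - 3383/2) = √(-156*(-4) - 3383/2) = √(624 - 3383/2) = √(-2135/2) = I*√4270/2 ≈ 32.673*I)
(-39*V(-9) + w) - 30632 = (-39*(-14) + I*√4270/2) - 30632 = (546 + I*√4270/2) - 30632 = -30086 + I*√4270/2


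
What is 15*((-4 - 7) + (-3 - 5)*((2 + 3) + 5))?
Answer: -1365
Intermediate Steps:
15*((-4 - 7) + (-3 - 5)*((2 + 3) + 5)) = 15*(-11 - 8*(5 + 5)) = 15*(-11 - 8*10) = 15*(-11 - 80) = 15*(-91) = -1365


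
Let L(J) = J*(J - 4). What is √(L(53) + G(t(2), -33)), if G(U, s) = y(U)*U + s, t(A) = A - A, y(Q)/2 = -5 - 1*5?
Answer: 2*√641 ≈ 50.636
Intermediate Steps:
y(Q) = -20 (y(Q) = 2*(-5 - 1*5) = 2*(-5 - 5) = 2*(-10) = -20)
t(A) = 0
L(J) = J*(-4 + J)
G(U, s) = s - 20*U (G(U, s) = -20*U + s = s - 20*U)
√(L(53) + G(t(2), -33)) = √(53*(-4 + 53) + (-33 - 20*0)) = √(53*49 + (-33 + 0)) = √(2597 - 33) = √2564 = 2*√641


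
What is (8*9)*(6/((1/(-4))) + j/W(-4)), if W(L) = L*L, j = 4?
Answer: -1710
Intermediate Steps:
W(L) = L²
(8*9)*(6/((1/(-4))) + j/W(-4)) = (8*9)*(6/((1/(-4))) + 4/((-4)²)) = 72*(6/((1*(-¼))) + 4/16) = 72*(6/(-¼) + 4*(1/16)) = 72*(6*(-4) + ¼) = 72*(-24 + ¼) = 72*(-95/4) = -1710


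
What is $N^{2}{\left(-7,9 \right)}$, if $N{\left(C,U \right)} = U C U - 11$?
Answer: $334084$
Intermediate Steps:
$N{\left(C,U \right)} = -11 + C U^{2}$ ($N{\left(C,U \right)} = C U U - 11 = C U^{2} - 11 = -11 + C U^{2}$)
$N^{2}{\left(-7,9 \right)} = \left(-11 - 7 \cdot 9^{2}\right)^{2} = \left(-11 - 567\right)^{2} = \left(-578\right)^{2} = 334084$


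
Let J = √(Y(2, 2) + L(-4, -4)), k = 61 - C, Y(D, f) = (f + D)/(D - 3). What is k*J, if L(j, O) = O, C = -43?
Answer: 208*I*√2 ≈ 294.16*I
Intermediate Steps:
Y(D, f) = (D + f)/(-3 + D)
k = 104 (k = 61 - 1*(-43) = 61 + 43 = 104)
J = 2*I*√2 (J = √((2 + 2)/(-3 + 2) - 4) = √(4/(-1) - 4) = √(-1*4 - 4) = √(-4 - 4) = √(-8) = 2*I*√2 ≈ 2.8284*I)
k*J = 104*(2*I*√2) = 208*I*√2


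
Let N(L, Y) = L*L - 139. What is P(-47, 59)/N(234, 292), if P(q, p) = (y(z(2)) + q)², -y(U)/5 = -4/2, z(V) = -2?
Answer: 1369/54617 ≈ 0.025065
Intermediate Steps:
y(U) = 10 (y(U) = -(-20)/2 = -5*(-2) = 10)
P(q, p) = (10 + q)²
N(L, Y) = -139 + L² (N(L, Y) = L² - 139 = -139 + L²)
P(-47, 59)/N(234, 292) = (10 - 47)²/(-139 + 234²) = (-37)²/(-139 + 54756) = 1369/54617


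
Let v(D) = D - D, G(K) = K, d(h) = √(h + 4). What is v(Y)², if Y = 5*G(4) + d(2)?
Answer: 0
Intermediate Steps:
d(h) = √(4 + h)
Y = 20 + √6 (Y = 5*4 + √(4 + 2) = 20 + √6 ≈ 22.449)
v(D) = 0
v(Y)² = 0² = 0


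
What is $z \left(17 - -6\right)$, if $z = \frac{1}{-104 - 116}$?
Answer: $- \frac{23}{220} \approx -0.10455$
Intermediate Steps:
$z = - \frac{1}{220}$ ($z = \frac{1}{-220} = - \frac{1}{220} \approx -0.0045455$)
$z \left(17 - -6\right) = - \frac{17 - -6}{220} = - \frac{17 + 6}{220} = \left(- \frac{1}{220}\right) 23 = - \frac{23}{220}$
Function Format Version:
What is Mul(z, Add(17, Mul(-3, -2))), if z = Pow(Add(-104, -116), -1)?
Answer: Rational(-23, 220) ≈ -0.10455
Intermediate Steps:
z = Rational(-1, 220) (z = Pow(-220, -1) = Rational(-1, 220) ≈ -0.0045455)
Mul(z, Add(17, Mul(-3, -2))) = Mul(Rational(-1, 220), Add(17, Mul(-3, -2))) = Mul(Rational(-1, 220), Add(17, 6)) = Mul(Rational(-1, 220), 23) = Rational(-23, 220)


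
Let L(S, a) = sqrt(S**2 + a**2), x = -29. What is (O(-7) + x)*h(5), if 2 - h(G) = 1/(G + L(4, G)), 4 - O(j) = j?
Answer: -333/8 + 9*sqrt(41)/8 ≈ -34.422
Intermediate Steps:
O(j) = 4 - j
h(G) = 2 - 1/(G + sqrt(16 + G**2)) (h(G) = 2 - 1/(G + sqrt(4**2 + G**2)) = 2 - 1/(G + sqrt(16 + G**2)))
(O(-7) + x)*h(5) = ((4 - 1*(-7)) - 29)*((-1 + 2*5 + 2*sqrt(16 + 5**2))/(5 + sqrt(16 + 5**2))) = ((4 + 7) - 29)*((-1 + 10 + 2*sqrt(16 + 25))/(5 + sqrt(16 + 25))) = (11 - 29)*((-1 + 10 + 2*sqrt(41))/(5 + sqrt(41))) = -18*(9 + 2*sqrt(41))/(5 + sqrt(41))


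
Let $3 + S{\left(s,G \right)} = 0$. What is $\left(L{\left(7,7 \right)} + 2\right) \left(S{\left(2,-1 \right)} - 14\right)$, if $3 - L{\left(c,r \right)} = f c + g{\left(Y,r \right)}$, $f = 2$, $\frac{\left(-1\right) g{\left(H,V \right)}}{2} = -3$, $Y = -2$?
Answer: $255$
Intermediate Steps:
$S{\left(s,G \right)} = -3$ ($S{\left(s,G \right)} = -3 + 0 = -3$)
$g{\left(H,V \right)} = 6$ ($g{\left(H,V \right)} = \left(-2\right) \left(-3\right) = 6$)
$L{\left(c,r \right)} = -3 - 2 c$ ($L{\left(c,r \right)} = 3 - \left(2 c + 6\right) = 3 - \left(6 + 2 c\right) = -3 - 2 c$)
$\left(L{\left(7,7 \right)} + 2\right) \left(S{\left(2,-1 \right)} - 14\right) = \left(\left(-3 - 14\right) + 2\right) \left(-3 - 14\right) = \left(-17 + 2\right) \left(-17\right) = \left(-15\right) \left(-17\right) = 255$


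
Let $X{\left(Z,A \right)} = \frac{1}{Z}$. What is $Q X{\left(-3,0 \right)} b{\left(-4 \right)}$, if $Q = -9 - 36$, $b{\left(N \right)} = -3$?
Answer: $-45$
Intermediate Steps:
$Q = -45$ ($Q = -9 - 36 = -45$)
$Q X{\left(-3,0 \right)} b{\left(-4 \right)} = - 45 \frac{1}{-3} \left(-3\right) = - 45 \left(\left(- \frac{1}{3}\right) \left(-3\right)\right) = \left(-45\right) 1 = -45$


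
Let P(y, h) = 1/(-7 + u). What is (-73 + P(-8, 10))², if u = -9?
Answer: 1366561/256 ≈ 5338.1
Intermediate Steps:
P(y, h) = -1/16 (P(y, h) = 1/(-7 - 9) = 1/(-16) = -1/16)
(-73 + P(-8, 10))² = (-73 - 1/16)² = (-1169/16)² = 1366561/256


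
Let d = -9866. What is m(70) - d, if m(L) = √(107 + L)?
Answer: 9866 + √177 ≈ 9879.3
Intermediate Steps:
m(70) - d = √(107 + 70) - 1*(-9866) = √177 + 9866 = 9866 + √177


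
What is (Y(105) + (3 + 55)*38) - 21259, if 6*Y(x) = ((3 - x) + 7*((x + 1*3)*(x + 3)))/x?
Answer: -1987184/105 ≈ -18926.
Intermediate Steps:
Y(x) = (3 - x + 7*(3 + x)²)/(6*x) (Y(x) = (((3 - x) + 7*((x + 1*3)*(x + 3)))/x)/6 = (((3 - x) + 7*((x + 3)*(3 + x)))/x)/6 = (((3 - x) + 7*((3 + x)*(3 + x)))/x)/6 = (((3 - x) + 7*(3 + x)²)/x)/6 = ((3 - x + 7*(3 + x)²)/x)/6 = (3 - x + 7*(3 + x)²)/(6*x))
(Y(105) + (3 + 55)*38) - 21259 = ((⅙)*(3 - 1*105 + 7*(3 + 105)²)/105 + (3 + 55)*38) - 21259 = ((⅙)*(1/105)*(3 - 105 + 7*108²) + 58*38) - 21259 = ((⅙)*(1/105)*(3 - 105 + 7*11664) + 2204) - 21259 = ((⅙)*(1/105)*(3 - 105 + 81648) + 2204) - 21259 = ((⅙)*(1/105)*81546 + 2204) - 21259 = (13591/105 + 2204) - 21259 = 245011/105 - 21259 = -1987184/105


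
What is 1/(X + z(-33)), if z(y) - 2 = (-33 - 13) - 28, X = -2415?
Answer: -1/2487 ≈ -0.00040209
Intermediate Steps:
z(y) = -72 (z(y) = 2 + ((-33 - 13) - 28) = 2 + (-46 - 28) = 2 - 74 = -72)
1/(X + z(-33)) = 1/(-2415 - 72) = 1/(-2487) = -1/2487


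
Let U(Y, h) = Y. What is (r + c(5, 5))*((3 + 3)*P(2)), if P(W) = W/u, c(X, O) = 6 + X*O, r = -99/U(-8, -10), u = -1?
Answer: -1041/2 ≈ -520.50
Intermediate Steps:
r = 99/8 (r = -99/(-8) = -99*(-⅛) = 99/8 ≈ 12.375)
c(X, O) = 6 + O*X
P(W) = -W (P(W) = W/(-1) = W*(-1) = -W)
(r + c(5, 5))*((3 + 3)*P(2)) = (99/8 + (6 + 5*5))*((3 + 3)*(-1*2)) = (99/8 + (6 + 25))*(6*(-2)) = (99/8 + 31)*(-12) = (347/8)*(-12) = -1041/2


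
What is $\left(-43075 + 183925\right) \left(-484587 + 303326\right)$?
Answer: $-25530611850$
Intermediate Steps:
$\left(-43075 + 183925\right) \left(-484587 + 303326\right) = 140850 \left(-181261\right) = -25530611850$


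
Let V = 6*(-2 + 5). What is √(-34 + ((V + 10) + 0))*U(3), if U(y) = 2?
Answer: 2*I*√6 ≈ 4.899*I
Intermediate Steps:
V = 18 (V = 6*3 = 18)
√(-34 + ((V + 10) + 0))*U(3) = √(-34 + ((18 + 10) + 0))*2 = √(-34 + (28 + 0))*2 = √(-34 + 28)*2 = √(-6)*2 = (I*√6)*2 = 2*I*√6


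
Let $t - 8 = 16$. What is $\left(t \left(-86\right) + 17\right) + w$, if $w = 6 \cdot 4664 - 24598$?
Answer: $1339$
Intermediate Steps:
$t = 24$ ($t = 8 + 16 = 24$)
$w = 3386$ ($w = 27984 - 24598 = 3386$)
$\left(t \left(-86\right) + 17\right) + w = \left(24 \left(-86\right) + 17\right) + 3386 = \left(-2064 + 17\right) + 3386 = -2047 + 3386 = 1339$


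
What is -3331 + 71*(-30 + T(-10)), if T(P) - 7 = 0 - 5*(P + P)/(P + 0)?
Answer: -5674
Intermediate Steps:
T(P) = -3 (T(P) = 7 + (0 - 5*(P + P)/(P + 0)) = 7 + (0 - 5*2*P/P) = 7 + (0 - 5*2) = 7 + (0 - 10) = 7 - 10 = -3)
-3331 + 71*(-30 + T(-10)) = -3331 + 71*(-30 - 3) = -3331 + 71*(-33) = -3331 - 2343 = -5674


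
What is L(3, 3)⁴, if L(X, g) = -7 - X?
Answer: 10000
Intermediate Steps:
L(3, 3)⁴ = (-7 - 1*3)⁴ = (-7 - 3)⁴ = (-10)⁴ = 10000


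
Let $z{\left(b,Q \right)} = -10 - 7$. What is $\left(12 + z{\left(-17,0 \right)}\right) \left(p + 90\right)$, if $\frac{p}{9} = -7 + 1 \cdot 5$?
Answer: $-360$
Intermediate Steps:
$z{\left(b,Q \right)} = -17$ ($z{\left(b,Q \right)} = -10 - 7 = -17$)
$p = -18$ ($p = 9 \left(-7 + 1 \cdot 5\right) = 9 \left(-7 + 5\right) = 9 \left(-2\right) = -18$)
$\left(12 + z{\left(-17,0 \right)}\right) \left(p + 90\right) = \left(12 - 17\right) \left(-18 + 90\right) = \left(-5\right) 72 = -360$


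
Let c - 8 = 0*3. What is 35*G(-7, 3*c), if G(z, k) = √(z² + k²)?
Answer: 875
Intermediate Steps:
c = 8 (c = 8 + 0*3 = 8 + 0 = 8)
G(z, k) = √(k² + z²)
35*G(-7, 3*c) = 35*√((3*8)² + (-7)²) = 35*√(24² + 49) = 35*√(576 + 49) = 35*√625 = 35*25 = 875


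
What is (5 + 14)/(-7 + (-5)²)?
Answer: 19/18 ≈ 1.0556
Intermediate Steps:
(5 + 14)/(-7 + (-5)²) = 19/(-7 + 25) = 19/18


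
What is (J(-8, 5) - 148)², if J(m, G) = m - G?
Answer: 25921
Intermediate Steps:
(J(-8, 5) - 148)² = ((-8 - 1*5) - 148)² = ((-8 - 5) - 148)² = (-13 - 148)² = (-161)² = 25921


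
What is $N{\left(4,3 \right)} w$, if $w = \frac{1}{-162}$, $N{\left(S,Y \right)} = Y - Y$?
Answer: $0$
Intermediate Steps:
$N{\left(S,Y \right)} = 0$
$w = - \frac{1}{162} \approx -0.0061728$
$N{\left(4,3 \right)} w = 0 \left(- \frac{1}{162}\right) = 0$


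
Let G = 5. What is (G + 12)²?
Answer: 289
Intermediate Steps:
(G + 12)² = (5 + 12)² = 17² = 289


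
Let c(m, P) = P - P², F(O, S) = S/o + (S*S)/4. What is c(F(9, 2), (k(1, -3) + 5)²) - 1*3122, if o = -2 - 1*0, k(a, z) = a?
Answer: -4382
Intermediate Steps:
o = -2 (o = -2 + 0 = -2)
F(O, S) = -S/2 + S²/4 (F(O, S) = S/(-2) + (S*S)/4 = S*(-½) + S²*(¼) = -S/2 + S²/4)
c(F(9, 2), (k(1, -3) + 5)²) - 1*3122 = (1 + 5)²*(1 - (1 + 5)²) - 1*3122 = 6²*(1 - 1*6²) - 3122 = 36*(1 - 1*36) - 3122 = 36*(1 - 36) - 3122 = 36*(-35) - 3122 = -1260 - 3122 = -4382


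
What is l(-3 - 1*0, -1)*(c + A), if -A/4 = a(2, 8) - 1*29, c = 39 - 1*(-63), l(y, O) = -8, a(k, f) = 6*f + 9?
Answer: 80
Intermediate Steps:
a(k, f) = 9 + 6*f
c = 102 (c = 39 + 63 = 102)
A = -112 (A = -4*((9 + 6*8) - 1*29) = -4*((9 + 48) - 29) = -4*(57 - 29) = -4*28 = -112)
l(-3 - 1*0, -1)*(c + A) = -8*(102 - 112) = -8*(-10) = 80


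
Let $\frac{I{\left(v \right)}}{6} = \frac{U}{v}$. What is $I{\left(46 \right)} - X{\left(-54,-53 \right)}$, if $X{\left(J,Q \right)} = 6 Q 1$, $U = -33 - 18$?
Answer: $\frac{7161}{23} \approx 311.35$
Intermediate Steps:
$U = -51$
$X{\left(J,Q \right)} = 6 Q$
$I{\left(v \right)} = - \frac{306}{v}$ ($I{\left(v \right)} = 6 \left(- \frac{51}{v}\right) = - \frac{306}{v}$)
$I{\left(46 \right)} - X{\left(-54,-53 \right)} = - \frac{306}{46} - 6 \left(-53\right) = \left(-306\right) \frac{1}{46} - -318 = - \frac{153}{23} + 318 = \frac{7161}{23}$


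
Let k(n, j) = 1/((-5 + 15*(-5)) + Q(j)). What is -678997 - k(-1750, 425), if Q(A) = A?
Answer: -234253966/345 ≈ -6.7900e+5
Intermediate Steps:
k(n, j) = 1/(-80 + j) (k(n, j) = 1/((-5 + 15*(-5)) + j) = 1/((-5 - 75) + j) = 1/(-80 + j))
-678997 - k(-1750, 425) = -678997 - 1/(-80 + 425) = -678997 - 1/345 = -234253966/345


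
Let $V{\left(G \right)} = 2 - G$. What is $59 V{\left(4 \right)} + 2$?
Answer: $-116$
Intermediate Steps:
$59 V{\left(4 \right)} + 2 = 59 \left(2 - 4\right) + 2 = 59 \left(-2\right) + 2 = -118 + 2 = -116$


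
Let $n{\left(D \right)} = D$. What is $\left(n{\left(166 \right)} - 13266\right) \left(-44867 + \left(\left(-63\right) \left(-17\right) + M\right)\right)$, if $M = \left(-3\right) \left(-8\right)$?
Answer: $573413200$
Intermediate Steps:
$M = 24$
$\left(n{\left(166 \right)} - 13266\right) \left(-44867 + \left(\left(-63\right) \left(-17\right) + M\right)\right) = \left(166 - 13266\right) \left(-44867 + \left(\left(-63\right) \left(-17\right) + 24\right)\right) = - 13100 \left(-44867 + \left(1071 + 24\right)\right) = - 13100 \left(-44867 + 1095\right) = \left(-13100\right) \left(-43772\right) = 573413200$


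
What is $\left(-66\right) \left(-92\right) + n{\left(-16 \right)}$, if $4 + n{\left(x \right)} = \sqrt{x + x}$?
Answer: $6068 + 4 i \sqrt{2} \approx 6068.0 + 5.6569 i$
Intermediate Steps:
$n{\left(x \right)} = -4 + \sqrt{2} \sqrt{x}$ ($n{\left(x \right)} = -4 + \sqrt{x + x} = -4 + \sqrt{2 x} = -4 + \sqrt{2} \sqrt{x}$)
$\left(-66\right) \left(-92\right) + n{\left(-16 \right)} = \left(-66\right) \left(-92\right) - \left(4 - \sqrt{2} \sqrt{-16}\right) = 6072 - \left(4 - \sqrt{2} \cdot 4 i\right) = 6072 - \left(4 - 4 i \sqrt{2}\right) = 6068 + 4 i \sqrt{2}$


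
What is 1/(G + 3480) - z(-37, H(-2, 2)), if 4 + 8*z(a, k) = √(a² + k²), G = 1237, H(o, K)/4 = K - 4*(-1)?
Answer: 4719/9434 - √1945/8 ≈ -5.0126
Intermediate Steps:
H(o, K) = 16 + 4*K (H(o, K) = 4*(K - 4*(-1)) = 4*(K + 4) = 4*(4 + K) = 16 + 4*K)
z(a, k) = -½ + √(a² + k²)/8
1/(G + 3480) - z(-37, H(-2, 2)) = 1/(1237 + 3480) - (-½ + √((-37)² + (16 + 4*2)²)/8) = 1/4717 - (-½ + √(1369 + (16 + 8)²)/8) = 1/4717 - (-½ + √(1369 + 24²)/8) = 1/4717 - (-½ + √(1369 + 576)/8) = 1/4717 - (-½ + √1945/8) = 1/4717 + (½ - √1945/8) = 4719/9434 - √1945/8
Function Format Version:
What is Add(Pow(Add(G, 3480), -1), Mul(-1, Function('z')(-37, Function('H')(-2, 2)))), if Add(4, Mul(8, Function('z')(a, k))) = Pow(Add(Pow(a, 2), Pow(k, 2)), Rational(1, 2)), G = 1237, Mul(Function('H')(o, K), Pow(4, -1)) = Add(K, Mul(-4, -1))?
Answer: Add(Rational(4719, 9434), Mul(Rational(-1, 8), Pow(1945, Rational(1, 2)))) ≈ -5.0126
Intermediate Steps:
Function('H')(o, K) = Add(16, Mul(4, K)) (Function('H')(o, K) = Mul(4, Add(K, Mul(-4, -1))) = Mul(4, Add(K, 4)) = Mul(4, Add(4, K)) = Add(16, Mul(4, K)))
Function('z')(a, k) = Add(Rational(-1, 2), Mul(Rational(1, 8), Pow(Add(Pow(a, 2), Pow(k, 2)), Rational(1, 2))))
Add(Pow(Add(G, 3480), -1), Mul(-1, Function('z')(-37, Function('H')(-2, 2)))) = Add(Pow(Add(1237, 3480), -1), Mul(-1, Add(Rational(-1, 2), Mul(Rational(1, 8), Pow(Add(Pow(-37, 2), Pow(Add(16, Mul(4, 2)), 2)), Rational(1, 2)))))) = Add(Pow(4717, -1), Mul(-1, Add(Rational(-1, 2), Mul(Rational(1, 8), Pow(Add(1369, Pow(Add(16, 8), 2)), Rational(1, 2)))))) = Add(Rational(1, 4717), Mul(-1, Add(Rational(-1, 2), Mul(Rational(1, 8), Pow(Add(1369, Pow(24, 2)), Rational(1, 2)))))) = Add(Rational(1, 4717), Mul(-1, Add(Rational(-1, 2), Mul(Rational(1, 8), Pow(Add(1369, 576), Rational(1, 2)))))) = Add(Rational(1, 4717), Mul(-1, Add(Rational(-1, 2), Mul(Rational(1, 8), Pow(1945, Rational(1, 2)))))) = Add(Rational(1, 4717), Add(Rational(1, 2), Mul(Rational(-1, 8), Pow(1945, Rational(1, 2))))) = Add(Rational(4719, 9434), Mul(Rational(-1, 8), Pow(1945, Rational(1, 2))))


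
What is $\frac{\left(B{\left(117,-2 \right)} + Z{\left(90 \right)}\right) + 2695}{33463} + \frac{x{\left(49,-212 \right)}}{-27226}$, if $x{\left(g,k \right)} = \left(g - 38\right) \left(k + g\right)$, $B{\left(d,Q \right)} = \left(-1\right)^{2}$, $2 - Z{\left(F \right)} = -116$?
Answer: $\frac{136613123}{911063638} \approx 0.14995$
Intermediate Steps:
$Z{\left(F \right)} = 118$ ($Z{\left(F \right)} = 2 - -116 = 2 + 116 = 118$)
$B{\left(d,Q \right)} = 1$
$x{\left(g,k \right)} = \left(-38 + g\right) \left(g + k\right)$
$\frac{\left(B{\left(117,-2 \right)} + Z{\left(90 \right)}\right) + 2695}{33463} + \frac{x{\left(49,-212 \right)}}{-27226} = \frac{\left(1 + 118\right) + 2695}{33463} + \frac{49^{2} - 1862 - -8056 + 49 \left(-212\right)}{-27226} = \left(119 + 2695\right) \frac{1}{33463} + \left(2401 - 1862 + 8056 - 10388\right) \left(- \frac{1}{27226}\right) = 2814 \cdot \frac{1}{33463} - - \frac{1793}{27226} = \frac{2814}{33463} + \frac{1793}{27226} = \frac{136613123}{911063638}$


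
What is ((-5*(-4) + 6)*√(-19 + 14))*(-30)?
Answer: -780*I*√5 ≈ -1744.1*I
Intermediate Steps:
((-5*(-4) + 6)*√(-19 + 14))*(-30) = ((20 + 6)*√(-5))*(-30) = (26*(I*√5))*(-30) = (26*I*√5)*(-30) = -780*I*√5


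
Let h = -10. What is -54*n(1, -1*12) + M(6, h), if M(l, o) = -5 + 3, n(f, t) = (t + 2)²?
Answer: -5402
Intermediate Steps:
n(f, t) = (2 + t)²
M(l, o) = -2
-54*n(1, -1*12) + M(6, h) = -54*(2 - 1*12)² - 2 = -54*(2 - 12)² - 2 = -54*(-10)² - 2 = -54*100 - 2 = -5400 - 2 = -5402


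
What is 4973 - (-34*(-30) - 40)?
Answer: 3993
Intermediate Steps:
4973 - (-34*(-30) - 40) = 4973 - (1020 - 40) = 4973 - 1*980 = 4973 - 980 = 3993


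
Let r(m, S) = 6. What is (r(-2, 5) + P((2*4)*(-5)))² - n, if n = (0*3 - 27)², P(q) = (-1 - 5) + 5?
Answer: -704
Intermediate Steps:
P(q) = -1 (P(q) = -6 + 5 = -1)
n = 729 (n = (0 - 27)² = (-27)² = 729)
(r(-2, 5) + P((2*4)*(-5)))² - n = (6 - 1)² - 1*729 = 5² - 729 = 25 - 729 = -704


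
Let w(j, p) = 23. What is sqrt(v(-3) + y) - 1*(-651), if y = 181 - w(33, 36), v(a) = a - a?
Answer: 651 + sqrt(158) ≈ 663.57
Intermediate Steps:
v(a) = 0
y = 158 (y = 181 - 1*23 = 181 - 23 = 158)
sqrt(v(-3) + y) - 1*(-651) = sqrt(0 + 158) - 1*(-651) = sqrt(158) + 651 = 651 + sqrt(158)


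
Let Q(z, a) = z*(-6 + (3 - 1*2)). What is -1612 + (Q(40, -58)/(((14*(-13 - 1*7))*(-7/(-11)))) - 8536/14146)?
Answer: -50772931/31507 ≈ -1611.5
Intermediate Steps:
Q(z, a) = -5*z (Q(z, a) = z*(-6 + (3 - 2)) = z*(-6 + 1) = z*(-5) = -5*z)
-1612 + (Q(40, -58)/(((14*(-13 - 1*7))*(-7/(-11)))) - 8536/14146) = -1612 + ((-5*40)/(((14*(-13 - 1*7))*(-7/(-11)))) - 8536/14146) = -1612 + (-200*11/(98*(-13 - 7)) - 8536*1/14146) = -1612 + (-200/((14*(-20))*(7/11)) - 388/643) = -1612 + (-200/((-280*7/11)) - 388/643) = -1612 + (-200/(-1960/11) - 388/643) = -1612 + (-200*(-11/1960) - 388/643) = -1612 + (55/49 - 388/643) = -1612 + 16353/31507 = -50772931/31507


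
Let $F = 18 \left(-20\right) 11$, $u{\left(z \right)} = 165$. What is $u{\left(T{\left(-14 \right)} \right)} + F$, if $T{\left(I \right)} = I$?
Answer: $-3795$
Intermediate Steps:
$F = -3960$ ($F = \left(-360\right) 11 = -3960$)
$u{\left(T{\left(-14 \right)} \right)} + F = 165 - 3960 = -3795$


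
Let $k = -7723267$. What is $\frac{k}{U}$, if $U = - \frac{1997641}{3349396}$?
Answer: $\frac{1361488399828}{105139} \approx 1.2949 \cdot 10^{7}$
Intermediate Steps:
$U = - \frac{105139}{176284}$ ($U = \left(-1997641\right) \frac{1}{3349396} = - \frac{105139}{176284} \approx -0.59642$)
$\frac{k}{U} = - \frac{7723267}{- \frac{105139}{176284}} = \left(-7723267\right) \left(- \frac{176284}{105139}\right) = \frac{1361488399828}{105139}$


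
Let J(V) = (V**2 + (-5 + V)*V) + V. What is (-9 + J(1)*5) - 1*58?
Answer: -77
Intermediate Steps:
J(V) = V + V**2 + V*(-5 + V) (J(V) = (V**2 + V*(-5 + V)) + V = V + V**2 + V*(-5 + V))
(-9 + J(1)*5) - 1*58 = (-9 + (2*1*(-2 + 1))*5) - 1*58 = (-9 + (2*1*(-1))*5) - 58 = (-9 - 2*5) - 58 = (-9 - 10) - 58 = -19 - 58 = -77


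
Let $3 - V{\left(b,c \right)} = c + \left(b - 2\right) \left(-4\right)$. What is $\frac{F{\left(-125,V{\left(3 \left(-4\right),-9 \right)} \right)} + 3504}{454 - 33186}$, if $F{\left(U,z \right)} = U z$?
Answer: $- \frac{2251}{8183} \approx -0.27508$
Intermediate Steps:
$V{\left(b,c \right)} = -5 - c + 4 b$ ($V{\left(b,c \right)} = 3 - \left(c + \left(b - 2\right) \left(-4\right)\right) = 3 - \left(c + \left(-2 + b\right) \left(-4\right)\right) = 3 - \left(c - \left(-8 + 4 b\right)\right) = 3 - \left(8 + c - 4 b\right) = -5 - c + 4 b$)
$\frac{F{\left(-125,V{\left(3 \left(-4\right),-9 \right)} \right)} + 3504}{454 - 33186} = \frac{- 125 \left(-5 - -9 + 4 \cdot 3 \left(-4\right)\right) + 3504}{454 - 33186} = \frac{- 125 \left(-5 + 9 + 4 \left(-12\right)\right) + 3504}{-32732} = \left(- 125 \left(-5 + 9 - 48\right) + 3504\right) \left(- \frac{1}{32732}\right) = \left(\left(-125\right) \left(-44\right) + 3504\right) \left(- \frac{1}{32732}\right) = \left(5500 + 3504\right) \left(- \frac{1}{32732}\right) = 9004 \left(- \frac{1}{32732}\right) = - \frac{2251}{8183}$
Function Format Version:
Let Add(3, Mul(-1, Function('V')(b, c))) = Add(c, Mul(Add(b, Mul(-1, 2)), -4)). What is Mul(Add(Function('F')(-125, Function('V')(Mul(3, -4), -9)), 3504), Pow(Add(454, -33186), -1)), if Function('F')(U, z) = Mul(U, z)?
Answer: Rational(-2251, 8183) ≈ -0.27508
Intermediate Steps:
Function('V')(b, c) = Add(-5, Mul(-1, c), Mul(4, b)) (Function('V')(b, c) = Add(3, Mul(-1, Add(c, Mul(Add(b, Mul(-1, 2)), -4)))) = Add(3, Mul(-1, Add(c, Mul(Add(b, -2), -4)))) = Add(3, Mul(-1, Add(c, Mul(Add(-2, b), -4)))) = Add(3, Mul(-1, Add(c, Add(8, Mul(-4, b))))) = Add(3, Mul(-1, Add(8, c, Mul(-4, b)))) = Add(3, Add(-8, Mul(-1, c), Mul(4, b))) = Add(-5, Mul(-1, c), Mul(4, b)))
Mul(Add(Function('F')(-125, Function('V')(Mul(3, -4), -9)), 3504), Pow(Add(454, -33186), -1)) = Mul(Add(Mul(-125, Add(-5, Mul(-1, -9), Mul(4, Mul(3, -4)))), 3504), Pow(Add(454, -33186), -1)) = Mul(Add(Mul(-125, Add(-5, 9, Mul(4, -12))), 3504), Pow(-32732, -1)) = Mul(Add(Mul(-125, Add(-5, 9, -48)), 3504), Rational(-1, 32732)) = Mul(Add(Mul(-125, -44), 3504), Rational(-1, 32732)) = Mul(Add(5500, 3504), Rational(-1, 32732)) = Mul(9004, Rational(-1, 32732)) = Rational(-2251, 8183)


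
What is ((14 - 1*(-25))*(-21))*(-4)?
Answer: 3276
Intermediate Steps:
((14 - 1*(-25))*(-21))*(-4) = ((14 + 25)*(-21))*(-4) = (39*(-21))*(-4) = -819*(-4) = 3276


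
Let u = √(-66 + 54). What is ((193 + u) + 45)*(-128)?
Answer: -30464 - 256*I*√3 ≈ -30464.0 - 443.4*I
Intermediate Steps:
u = 2*I*√3 (u = √(-12) = 2*I*√3 ≈ 3.4641*I)
((193 + u) + 45)*(-128) = ((193 + 2*I*√3) + 45)*(-128) = (238 + 2*I*√3)*(-128) = -30464 - 256*I*√3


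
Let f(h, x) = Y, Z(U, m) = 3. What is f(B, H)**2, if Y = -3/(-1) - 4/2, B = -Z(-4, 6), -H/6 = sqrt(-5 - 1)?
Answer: 1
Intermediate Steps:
H = -6*I*sqrt(6) (H = -6*sqrt(-5 - 1) = -6*I*sqrt(6) ≈ -14.697*I)
B = -3 (B = -1*3 = -3)
Y = 1 (Y = -3*(-1) - 4*1/2 = 3 - 2 = 1)
f(h, x) = 1
f(B, H)**2 = 1**2 = 1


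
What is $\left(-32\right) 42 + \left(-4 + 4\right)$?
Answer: $-1344$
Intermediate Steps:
$\left(-32\right) 42 + \left(-4 + 4\right) = -1344 + 0 = -1344$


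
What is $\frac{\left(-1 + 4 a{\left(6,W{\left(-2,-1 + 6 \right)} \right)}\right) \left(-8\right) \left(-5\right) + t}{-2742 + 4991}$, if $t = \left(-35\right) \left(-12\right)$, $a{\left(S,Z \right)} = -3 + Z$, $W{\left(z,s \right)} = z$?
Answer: $- \frac{420}{2249} \approx -0.18675$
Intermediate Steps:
$t = 420$
$\frac{\left(-1 + 4 a{\left(6,W{\left(-2,-1 + 6 \right)} \right)}\right) \left(-8\right) \left(-5\right) + t}{-2742 + 4991} = \frac{\left(-1 + 4 \left(-3 - 2\right)\right) \left(-8\right) \left(-5\right) + 420}{-2742 + 4991} = \frac{\left(-1 + 4 \left(-5\right)\right) \left(-8\right) \left(-5\right) + 420}{2249} = \left(\left(-1 - 20\right) \left(-8\right) \left(-5\right) + 420\right) \frac{1}{2249} = \left(\left(-21\right) \left(-8\right) \left(-5\right) + 420\right) \frac{1}{2249} = \left(168 \left(-5\right) + 420\right) \frac{1}{2249} = \left(-840 + 420\right) \frac{1}{2249} = \left(-420\right) \frac{1}{2249} = - \frac{420}{2249}$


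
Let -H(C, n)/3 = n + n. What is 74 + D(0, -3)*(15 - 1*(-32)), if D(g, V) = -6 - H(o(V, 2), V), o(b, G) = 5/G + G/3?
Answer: -1054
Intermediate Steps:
o(b, G) = 5/G + G/3 (o(b, G) = 5/G + G*(⅓) = 5/G + G/3)
H(C, n) = -6*n (H(C, n) = -3*(n + n) = -6*n)
D(g, V) = -6 + 6*V (D(g, V) = -6 - (-6)*V = -6 + 6*V)
74 + D(0, -3)*(15 - 1*(-32)) = 74 + (-6 + 6*(-3))*(15 - 1*(-32)) = 74 + (-6 - 18)*(15 + 32) = 74 - 24*47 = 74 - 1128 = -1054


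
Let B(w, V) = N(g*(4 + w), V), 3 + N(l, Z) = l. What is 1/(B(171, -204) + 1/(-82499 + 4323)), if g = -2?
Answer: -78176/27596129 ≈ -0.0028329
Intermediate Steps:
N(l, Z) = -3 + l
B(w, V) = -11 - 2*w (B(w, V) = -3 - 2*(4 + w) = -3 + (-8 - 2*w) = -11 - 2*w)
1/(B(171, -204) + 1/(-82499 + 4323)) = 1/((-11 - 2*171) + 1/(-82499 + 4323)) = 1/((-11 - 342) + 1/(-78176)) = 1/(-353 - 1/78176) = 1/(-27596129/78176) = -78176/27596129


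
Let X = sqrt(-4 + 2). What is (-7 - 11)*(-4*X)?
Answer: 72*I*sqrt(2) ≈ 101.82*I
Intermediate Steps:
X = I*sqrt(2) (X = sqrt(-2) = I*sqrt(2) ≈ 1.4142*I)
(-7 - 11)*(-4*X) = (-7 - 11)*(-4*I*sqrt(2)) = -(-72)*I*sqrt(2) = 72*I*sqrt(2)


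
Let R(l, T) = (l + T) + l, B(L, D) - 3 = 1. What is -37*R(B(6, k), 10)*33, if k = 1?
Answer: -21978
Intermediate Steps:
B(L, D) = 4 (B(L, D) = 3 + 1 = 4)
R(l, T) = T + 2*l (R(l, T) = (T + l) + l = T + 2*l)
-37*R(B(6, k), 10)*33 = -37*(10 + 2*4)*33 = -37*(10 + 8)*33 = -37*18*33 = -666*33 = -21978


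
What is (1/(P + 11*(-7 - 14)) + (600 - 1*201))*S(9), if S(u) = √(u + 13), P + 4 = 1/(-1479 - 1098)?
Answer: 241630227*√22/605596 ≈ 1871.5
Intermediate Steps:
P = -10309/2577 (P = -4 + 1/(-1479 - 1098) = -4 + 1/(-2577) = -4 - 1/2577 = -10309/2577 ≈ -4.0004)
S(u) = √(13 + u)
(1/(P + 11*(-7 - 14)) + (600 - 1*201))*S(9) = (1/(-10309/2577 + 11*(-7 - 14)) + (600 - 1*201))*√(13 + 9) = (1/(-10309/2577 + 11*(-21)) + (600 - 201))*√22 = (1/(-10309/2577 - 231) + 399)*√22 = (1/(-605596/2577) + 399)*√22 = (-2577/605596 + 399)*√22 = 241630227*√22/605596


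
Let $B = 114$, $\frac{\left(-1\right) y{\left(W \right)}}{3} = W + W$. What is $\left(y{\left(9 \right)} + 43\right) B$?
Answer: $-1254$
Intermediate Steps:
$y{\left(W \right)} = - 6 W$ ($y{\left(W \right)} = - 3 \left(W + W\right) = - 3 \cdot 2 W = - 6 W$)
$\left(y{\left(9 \right)} + 43\right) B = \left(\left(-6\right) 9 + 43\right) 114 = \left(-54 + 43\right) 114 = \left(-11\right) 114 = -1254$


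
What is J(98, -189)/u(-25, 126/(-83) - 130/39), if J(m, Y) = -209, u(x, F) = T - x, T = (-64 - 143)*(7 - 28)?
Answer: -209/4372 ≈ -0.047804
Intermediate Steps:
T = 4347 (T = -207*(-21) = 4347)
u(x, F) = 4347 - x
J(98, -189)/u(-25, 126/(-83) - 130/39) = -209/(4347 - 1*(-25)) = -209/(4347 + 25) = -209/4372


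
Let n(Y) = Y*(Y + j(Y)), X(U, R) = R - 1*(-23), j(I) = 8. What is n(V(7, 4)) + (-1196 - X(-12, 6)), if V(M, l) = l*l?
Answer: -841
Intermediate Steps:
V(M, l) = l²
X(U, R) = 23 + R (X(U, R) = R + 23 = 23 + R)
n(Y) = Y*(8 + Y) (n(Y) = Y*(Y + 8) = Y*(8 + Y))
n(V(7, 4)) + (-1196 - X(-12, 6)) = 4²*(8 + 4²) + (-1196 - (23 + 6)) = 16*(8 + 16) + (-1196 - 1*29) = 16*24 + (-1196 - 29) = 384 - 1225 = -841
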